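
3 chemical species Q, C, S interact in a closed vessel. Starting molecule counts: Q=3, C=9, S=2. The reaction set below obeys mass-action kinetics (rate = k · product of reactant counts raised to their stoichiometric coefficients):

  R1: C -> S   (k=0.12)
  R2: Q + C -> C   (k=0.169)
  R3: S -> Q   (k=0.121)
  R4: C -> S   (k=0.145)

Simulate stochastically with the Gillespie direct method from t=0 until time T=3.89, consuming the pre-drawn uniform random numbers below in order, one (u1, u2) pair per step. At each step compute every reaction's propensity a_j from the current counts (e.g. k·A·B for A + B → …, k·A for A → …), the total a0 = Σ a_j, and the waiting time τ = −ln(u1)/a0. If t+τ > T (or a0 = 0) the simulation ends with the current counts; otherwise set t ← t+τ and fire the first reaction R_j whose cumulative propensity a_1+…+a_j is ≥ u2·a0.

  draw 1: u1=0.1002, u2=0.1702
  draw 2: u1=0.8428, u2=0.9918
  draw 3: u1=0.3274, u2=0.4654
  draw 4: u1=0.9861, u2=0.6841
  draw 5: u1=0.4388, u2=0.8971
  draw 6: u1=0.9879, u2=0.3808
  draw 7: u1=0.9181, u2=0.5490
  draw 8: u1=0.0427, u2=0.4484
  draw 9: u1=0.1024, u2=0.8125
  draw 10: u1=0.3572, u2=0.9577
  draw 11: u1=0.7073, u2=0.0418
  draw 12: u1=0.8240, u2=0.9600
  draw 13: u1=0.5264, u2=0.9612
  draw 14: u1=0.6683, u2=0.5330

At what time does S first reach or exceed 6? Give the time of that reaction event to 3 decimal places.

Threshold first reached at t = 3.436

t=0.000: Q=3 C=9 S=2
Draw 1: a1=1.080, a2=4.563, a3=0.242, a4=1.305, a0=7.190; τ=−ln(0.1002)/7.190=0.320 → t=0.320; u2·a0=0.1702·7.190=1.224; a1=1.080 < 1.224 ≤ a1+a2=5.643 → R2 fires; Q=2 C=9 S=2
Draw 2: a1=1.080, a2=3.042, a3=0.242, a4=1.305, a0=5.669; τ=−ln(0.8428)/5.669=0.030 → t=0.350; u2·a0=0.9918·5.669=5.623; a1+…+a3=4.364 < 5.623 ≤ a1+…+a4=5.669 → R4 fires; Q=2 C=8 S=3
Draw 3: a1=0.960, a2=2.704, a3=0.363, a4=1.160, a0=5.187; τ=−ln(0.3274)/5.187=0.215 → t=0.565; u2·a0=0.4654·5.187=2.414; a1=0.960 < 2.414 ≤ a1+a2=3.664 → R2 fires; Q=1 C=8 S=3
Draw 4: a1=0.960, a2=1.352, a3=0.363, a4=1.160, a0=3.835; τ=−ln(0.9861)/3.835=0.004 → t=0.569; u2·a0=0.6841·3.835=2.624; a1+a2=2.312 < 2.624 ≤ a1+…+a3=2.675 → R3 fires; Q=2 C=8 S=2
Draw 5: a1=0.960, a2=2.704, a3=0.242, a4=1.160, a0=5.066; τ=−ln(0.4388)/5.066=0.163 → t=0.732; u2·a0=0.8971·5.066=4.545; a1+…+a3=3.906 < 4.545 ≤ a1+…+a4=5.066 → R4 fires; Q=2 C=7 S=3
Draw 6: a1=0.840, a2=2.366, a3=0.363, a4=1.015, a0=4.584; τ=−ln(0.9879)/4.584=0.003 → t=0.734; u2·a0=0.3808·4.584=1.746; a1=0.840 < 1.746 ≤ a1+a2=3.206 → R2 fires; Q=1 C=7 S=3
Draw 7: a1=0.840, a2=1.183, a3=0.363, a4=1.015, a0=3.401; τ=−ln(0.9181)/3.401=0.025 → t=0.759; u2·a0=0.5490·3.401=1.867; a1=0.840 < 1.867 ≤ a1+a2=2.023 → R2 fires; Q=0 C=7 S=3
Draw 8: a1=0.840, a2=0.000, a3=0.363, a4=1.015, a0=2.218; τ=−ln(0.0427)/2.218=1.422 → t=2.181; u2·a0=0.4484·2.218=0.995; a1+a2=0.840 < 0.995 ≤ a1+…+a3=1.203 → R3 fires; Q=1 C=7 S=2
Draw 9: a1=0.840, a2=1.183, a3=0.242, a4=1.015, a0=3.280; τ=−ln(0.1024)/3.280=0.695 → t=2.876; u2·a0=0.8125·3.280=2.665; a1+…+a3=2.265 < 2.665 ≤ a1+…+a4=3.280 → R4 fires; Q=1 C=6 S=3
Draw 10: a1=0.720, a2=1.014, a3=0.363, a4=0.870, a0=2.967; τ=−ln(0.3572)/2.967=0.347 → t=3.223; u2·a0=0.9577·2.967=2.841; a1+…+a3=2.097 < 2.841 ≤ a1+…+a4=2.967 → R4 fires; Q=1 C=5 S=4
Draw 11: a1=0.600, a2=0.845, a3=0.484, a4=0.725, a0=2.654; τ=−ln(0.7073)/2.654=0.130 → t=3.353; u2·a0=0.0418·2.654=0.111 ≤ a1=0.600 → R1 fires; Q=1 C=4 S=5
Draw 12: a1=0.480, a2=0.676, a3=0.605, a4=0.580, a0=2.341; τ=−ln(0.8240)/2.341=0.083 → t=3.436; u2·a0=0.9600·2.341=2.247; a1+…+a3=1.761 < 2.247 ≤ a1+…+a4=2.341 → R4 fires; Q=1 C=3 S=6
Draw 13: a1=0.360, a2=0.507, a3=0.726, a4=0.435, a0=2.028; τ=−ln(0.5264)/2.028=0.316 → t=3.753; u2·a0=0.9612·2.028=1.949; a1+…+a3=1.593 < 1.949 ≤ a1+…+a4=2.028 → R4 fires; Q=1 C=2 S=7
Draw 14: a1=0.240, a2=0.338, a3=0.847, a4=0.290, a0=1.715; τ=−ln(0.6683)/1.715=0.235 → t=3.988 > T=3.89: stop.
S first becomes ≥ 6 when it reaches 6 at the event at t=3.436.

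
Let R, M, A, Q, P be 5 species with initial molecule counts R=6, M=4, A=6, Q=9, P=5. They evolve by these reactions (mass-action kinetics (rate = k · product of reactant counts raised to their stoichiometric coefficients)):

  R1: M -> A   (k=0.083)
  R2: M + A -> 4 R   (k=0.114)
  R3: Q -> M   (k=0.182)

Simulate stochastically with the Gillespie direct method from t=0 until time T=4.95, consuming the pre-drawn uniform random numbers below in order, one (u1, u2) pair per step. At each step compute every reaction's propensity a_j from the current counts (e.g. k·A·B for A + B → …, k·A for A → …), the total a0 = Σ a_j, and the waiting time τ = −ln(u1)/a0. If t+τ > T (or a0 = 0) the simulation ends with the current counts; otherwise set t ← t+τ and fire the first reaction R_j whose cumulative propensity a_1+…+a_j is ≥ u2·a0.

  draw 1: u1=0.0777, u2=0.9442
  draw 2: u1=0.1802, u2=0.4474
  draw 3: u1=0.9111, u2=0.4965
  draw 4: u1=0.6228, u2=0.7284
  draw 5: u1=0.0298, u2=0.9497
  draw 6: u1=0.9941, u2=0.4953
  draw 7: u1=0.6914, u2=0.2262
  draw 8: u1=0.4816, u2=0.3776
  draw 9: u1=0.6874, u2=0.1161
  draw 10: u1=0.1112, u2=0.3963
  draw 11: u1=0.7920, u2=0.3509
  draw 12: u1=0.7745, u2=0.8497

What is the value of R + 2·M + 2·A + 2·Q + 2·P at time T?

Check how each reaction changes W = R + 2·M + 2·A + 2·Q + 2·P (weight of products minus weight of reactants):
R1: M -> A: (2·1) − (2·1) = 2 − 2 = 0
R2: M + A -> 4 R: (1·4) − (2·1 + 2·1) = 4 − 4 = 0
R3: Q -> M: (2·1) − (2·1) = 2 − 2 = 0
Every reaction leaves W unchanged, so W is conserved and no simulation is needed: W(T) = W(0) = 6 + 2·4 + 2·6 + 2·9 + 2·5 = 54

Value at T = 54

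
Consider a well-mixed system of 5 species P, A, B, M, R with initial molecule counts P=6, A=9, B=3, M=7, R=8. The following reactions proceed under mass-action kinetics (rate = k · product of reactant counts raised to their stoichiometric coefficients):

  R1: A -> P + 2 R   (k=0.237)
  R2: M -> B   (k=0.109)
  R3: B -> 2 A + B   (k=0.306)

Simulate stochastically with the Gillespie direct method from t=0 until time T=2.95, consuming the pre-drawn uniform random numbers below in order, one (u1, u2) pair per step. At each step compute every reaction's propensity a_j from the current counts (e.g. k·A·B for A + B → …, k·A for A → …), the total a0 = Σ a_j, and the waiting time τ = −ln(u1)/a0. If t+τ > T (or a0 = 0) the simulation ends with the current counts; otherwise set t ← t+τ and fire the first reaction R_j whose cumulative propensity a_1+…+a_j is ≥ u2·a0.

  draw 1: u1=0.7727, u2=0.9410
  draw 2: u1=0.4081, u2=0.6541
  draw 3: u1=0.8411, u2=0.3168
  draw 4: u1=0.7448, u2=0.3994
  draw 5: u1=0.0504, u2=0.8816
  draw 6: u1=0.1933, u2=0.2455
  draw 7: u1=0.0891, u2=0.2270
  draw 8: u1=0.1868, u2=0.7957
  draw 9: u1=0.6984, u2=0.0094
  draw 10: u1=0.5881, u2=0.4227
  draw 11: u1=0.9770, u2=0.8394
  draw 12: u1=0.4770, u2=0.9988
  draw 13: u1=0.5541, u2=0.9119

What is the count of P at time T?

P at T = 12

t=0.000: P=6 A=9 B=3 M=7 R=8
Draw 1: a1=2.133, a2=0.763, a3=0.918, a0=3.814; τ=−ln(0.7727)/3.814=0.068 → t=0.068; u2·a0=0.9410·3.814=3.589; a1+a2=2.896 < 3.589 ≤ a1+…+a3=3.814 → R3 fires; P=6 A=11 B=3 M=7 R=8
Draw 2: a1=2.607, a2=0.763, a3=0.918, a0=4.288; τ=−ln(0.4081)/4.288=0.209 → t=0.277; u2·a0=0.6541·4.288=2.805; a1=2.607 < 2.805 ≤ a1+a2=3.370 → R2 fires; P=6 A=11 B=4 M=6 R=8
Draw 3: a1=2.607, a2=0.654, a3=1.224, a0=4.485; τ=−ln(0.8411)/4.485=0.039 → t=0.315; u2·a0=0.3168·4.485=1.421 ≤ a1=2.607 → R1 fires; P=7 A=10 B=4 M=6 R=10
Draw 4: a1=2.370, a2=0.654, a3=1.224, a0=4.248; τ=−ln(0.7448)/4.248=0.069 → t=0.385; u2·a0=0.3994·4.248=1.697 ≤ a1=2.370 → R1 fires; P=8 A=9 B=4 M=6 R=12
Draw 5: a1=2.133, a2=0.654, a3=1.224, a0=4.011; τ=−ln(0.0504)/4.011=0.745 → t=1.129; u2·a0=0.8816·4.011=3.536; a1+a2=2.787 < 3.536 ≤ a1+…+a3=4.011 → R3 fires; P=8 A=11 B=4 M=6 R=12
Draw 6: a1=2.607, a2=0.654, a3=1.224, a0=4.485; τ=−ln(0.1933)/4.485=0.366 → t=1.496; u2·a0=0.2455·4.485=1.101 ≤ a1=2.607 → R1 fires; P=9 A=10 B=4 M=6 R=14
Draw 7: a1=2.370, a2=0.654, a3=1.224, a0=4.248; τ=−ln(0.0891)/4.248=0.569 → t=2.065; u2·a0=0.2270·4.248=0.964 ≤ a1=2.370 → R1 fires; P=10 A=9 B=4 M=6 R=16
Draw 8: a1=2.133, a2=0.654, a3=1.224, a0=4.011; τ=−ln(0.1868)/4.011=0.418 → t=2.483; u2·a0=0.7957·4.011=3.192; a1+a2=2.787 < 3.192 ≤ a1+…+a3=4.011 → R3 fires; P=10 A=11 B=4 M=6 R=16
Draw 9: a1=2.607, a2=0.654, a3=1.224, a0=4.485; τ=−ln(0.6984)/4.485=0.080 → t=2.563; u2·a0=0.0094·4.485=0.042 ≤ a1=2.607 → R1 fires; P=11 A=10 B=4 M=6 R=18
Draw 10: a1=2.370, a2=0.654, a3=1.224, a0=4.248; τ=−ln(0.5881)/4.248=0.125 → t=2.688; u2·a0=0.4227·4.248=1.796 ≤ a1=2.370 → R1 fires; P=12 A=9 B=4 M=6 R=20
Draw 11: a1=2.133, a2=0.654, a3=1.224, a0=4.011; τ=−ln(0.9770)/4.011=0.006 → t=2.694; u2·a0=0.8394·4.011=3.367; a1+a2=2.787 < 3.367 ≤ a1+…+a3=4.011 → R3 fires; P=12 A=11 B=4 M=6 R=20
Draw 12: a1=2.607, a2=0.654, a3=1.224, a0=4.485; τ=−ln(0.4770)/4.485=0.165 → t=2.859; u2·a0=0.9988·4.485=4.480; a1+a2=3.261 < 4.480 ≤ a1+…+a3=4.485 → R3 fires; P=12 A=13 B=4 M=6 R=20
Draw 13: a1=3.081, a2=0.654, a3=1.224, a0=4.959; τ=−ln(0.5541)/4.959=0.119 → t=2.978 > T=2.95: stop.
Read off P at T=2.95: 12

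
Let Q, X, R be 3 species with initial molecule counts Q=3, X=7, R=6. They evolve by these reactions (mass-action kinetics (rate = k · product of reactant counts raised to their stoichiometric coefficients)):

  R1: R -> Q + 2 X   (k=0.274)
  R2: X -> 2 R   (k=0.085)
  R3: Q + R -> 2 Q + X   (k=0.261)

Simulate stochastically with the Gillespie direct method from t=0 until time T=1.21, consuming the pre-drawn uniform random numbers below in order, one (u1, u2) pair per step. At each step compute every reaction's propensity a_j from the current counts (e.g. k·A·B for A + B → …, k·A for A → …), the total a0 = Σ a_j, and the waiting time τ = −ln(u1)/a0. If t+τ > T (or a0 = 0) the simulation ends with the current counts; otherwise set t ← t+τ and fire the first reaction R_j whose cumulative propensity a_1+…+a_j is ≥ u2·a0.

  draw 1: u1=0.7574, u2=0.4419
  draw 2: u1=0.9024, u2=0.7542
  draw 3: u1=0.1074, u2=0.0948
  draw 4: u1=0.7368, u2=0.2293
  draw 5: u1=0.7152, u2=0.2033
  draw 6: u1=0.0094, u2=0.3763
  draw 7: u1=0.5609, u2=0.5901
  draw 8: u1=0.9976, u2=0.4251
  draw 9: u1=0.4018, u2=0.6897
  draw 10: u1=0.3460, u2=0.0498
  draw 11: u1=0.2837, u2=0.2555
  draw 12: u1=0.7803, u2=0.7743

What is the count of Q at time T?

t=0.000: Q=3 X=7 R=6
Draw 1: a1=1.644, a2=0.595, a3=4.698, a0=6.937; τ=−ln(0.7574)/6.937=0.040 → t=0.040; u2·a0=0.4419·6.937=3.065; a1+a2=2.239 < 3.065 ≤ a1+…+a3=6.937 → R3 fires; Q=4 X=8 R=5
Draw 2: a1=1.370, a2=0.680, a3=5.220, a0=7.270; τ=−ln(0.9024)/7.270=0.014 → t=0.054; u2·a0=0.7542·7.270=5.483; a1+a2=2.050 < 5.483 ≤ a1+…+a3=7.270 → R3 fires; Q=5 X=9 R=4
Draw 3: a1=1.096, a2=0.765, a3=5.220, a0=7.081; τ=−ln(0.1074)/7.081=0.315 → t=0.369; u2·a0=0.0948·7.081=0.671 ≤ a1=1.096 → R1 fires; Q=6 X=11 R=3
Draw 4: a1=0.822, a2=0.935, a3=4.698, a0=6.455; τ=−ln(0.7368)/6.455=0.047 → t=0.417; u2·a0=0.2293·6.455=1.480; a1=0.822 < 1.480 ≤ a1+a2=1.757 → R2 fires; Q=6 X=10 R=5
Draw 5: a1=1.370, a2=0.850, a3=7.830, a0=10.050; τ=−ln(0.7152)/10.050=0.033 → t=0.450; u2·a0=0.2033·10.050=2.043; a1=1.370 < 2.043 ≤ a1+a2=2.220 → R2 fires; Q=6 X=9 R=7
Draw 6: a1=1.918, a2=0.765, a3=10.962, a0=13.645; τ=−ln(0.0094)/13.645=0.342 → t=0.792; u2·a0=0.3763·13.645=5.135; a1+a2=2.683 < 5.135 ≤ a1+…+a3=13.645 → R3 fires; Q=7 X=10 R=6
Draw 7: a1=1.644, a2=0.850, a3=10.962, a0=13.456; τ=−ln(0.5609)/13.456=0.043 → t=0.835; u2·a0=0.5901·13.456=7.940; a1+a2=2.494 < 7.940 ≤ a1+…+a3=13.456 → R3 fires; Q=8 X=11 R=5
Draw 8: a1=1.370, a2=0.935, a3=10.440, a0=12.745; τ=−ln(0.9976)/12.745=0.000 → t=0.835; u2·a0=0.4251·12.745=5.418; a1+a2=2.305 < 5.418 ≤ a1+…+a3=12.745 → R3 fires; Q=9 X=12 R=4
Draw 9: a1=1.096, a2=1.020, a3=9.396, a0=11.512; τ=−ln(0.4018)/11.512=0.079 → t=0.914; u2·a0=0.6897·11.512=7.940; a1+a2=2.116 < 7.940 ≤ a1+…+a3=11.512 → R3 fires; Q=10 X=13 R=3
Draw 10: a1=0.822, a2=1.105, a3=7.830, a0=9.757; τ=−ln(0.3460)/9.757=0.109 → t=1.023; u2·a0=0.0498·9.757=0.486 ≤ a1=0.822 → R1 fires; Q=11 X=15 R=2
Draw 11: a1=0.548, a2=1.275, a3=5.742, a0=7.565; τ=−ln(0.2837)/7.565=0.167 → t=1.190; u2·a0=0.2555·7.565=1.933; a1+a2=1.823 < 1.933 ≤ a1+…+a3=7.565 → R3 fires; Q=12 X=16 R=1
Draw 12: a1=0.274, a2=1.360, a3=3.132, a0=4.766; τ=−ln(0.7803)/4.766=0.052 → t=1.242 > T=1.21: stop.
Read off Q at T=1.21: 12

Q at T = 12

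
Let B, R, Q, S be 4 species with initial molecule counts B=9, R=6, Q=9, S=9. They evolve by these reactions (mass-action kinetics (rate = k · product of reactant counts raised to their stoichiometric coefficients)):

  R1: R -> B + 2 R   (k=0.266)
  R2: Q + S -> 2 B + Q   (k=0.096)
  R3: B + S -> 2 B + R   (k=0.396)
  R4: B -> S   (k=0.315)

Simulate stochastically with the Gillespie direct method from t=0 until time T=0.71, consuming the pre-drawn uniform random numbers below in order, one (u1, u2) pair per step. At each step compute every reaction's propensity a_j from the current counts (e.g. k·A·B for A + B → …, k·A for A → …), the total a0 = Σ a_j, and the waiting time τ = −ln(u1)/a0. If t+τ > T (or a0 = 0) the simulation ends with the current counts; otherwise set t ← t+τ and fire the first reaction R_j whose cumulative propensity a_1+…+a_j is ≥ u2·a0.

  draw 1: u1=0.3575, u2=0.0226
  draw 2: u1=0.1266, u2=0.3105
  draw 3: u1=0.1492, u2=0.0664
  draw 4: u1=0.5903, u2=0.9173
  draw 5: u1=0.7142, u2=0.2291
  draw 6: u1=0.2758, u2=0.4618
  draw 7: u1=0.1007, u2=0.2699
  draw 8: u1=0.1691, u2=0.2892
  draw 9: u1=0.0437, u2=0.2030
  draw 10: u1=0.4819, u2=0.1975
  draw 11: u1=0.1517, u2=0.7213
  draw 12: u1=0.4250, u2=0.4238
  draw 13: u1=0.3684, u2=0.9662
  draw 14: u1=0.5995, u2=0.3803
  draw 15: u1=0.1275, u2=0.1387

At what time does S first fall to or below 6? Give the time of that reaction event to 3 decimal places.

t=0.000: B=9 R=6 Q=9 S=9
Draw 1: a1=1.596, a2=7.776, a3=32.076, a4=2.835, a0=44.283; τ=−ln(0.3575)/44.283=0.023 → t=0.023; u2·a0=0.0226·44.283=1.001 ≤ a1=1.596 → R1 fires; B=10 R=7 Q=9 S=9
Draw 2: a1=1.862, a2=7.776, a3=35.640, a4=3.150, a0=48.428; τ=−ln(0.1266)/48.428=0.043 → t=0.066; u2·a0=0.3105·48.428=15.037; a1+a2=9.638 < 15.037 ≤ a1+…+a3=45.278 → R3 fires; B=11 R=8 Q=9 S=8
Draw 3: a1=2.128, a2=6.912, a3=34.848, a4=3.465, a0=47.353; τ=−ln(0.1492)/47.353=0.040 → t=0.106; u2·a0=0.0664·47.353=3.144; a1=2.128 < 3.144 ≤ a1+a2=9.040 → R2 fires; B=13 R=8 Q=9 S=7
Draw 4: a1=2.128, a2=6.048, a3=36.036, a4=4.095, a0=48.307; τ=−ln(0.5903)/48.307=0.011 → t=0.117; u2·a0=0.9173·48.307=44.312; a1+…+a3=44.212 < 44.312 ≤ a1+…+a4=48.307 → R4 fires; B=12 R=8 Q=9 S=8
Draw 5: a1=2.128, a2=6.912, a3=38.016, a4=3.780, a0=50.836; τ=−ln(0.7142)/50.836=0.007 → t=0.124; u2·a0=0.2291·50.836=11.647; a1+a2=9.040 < 11.647 ≤ a1+…+a3=47.056 → R3 fires; B=13 R=9 Q=9 S=7
Draw 6: a1=2.394, a2=6.048, a3=36.036, a4=4.095, a0=48.573; τ=−ln(0.2758)/48.573=0.027 → t=0.150; u2·a0=0.4618·48.573=22.431; a1+a2=8.442 < 22.431 ≤ a1+…+a3=44.478 → R3 fires; B=14 R=10 Q=9 S=6
Draw 7: a1=2.660, a2=5.184, a3=33.264, a4=4.410, a0=45.518; τ=−ln(0.1007)/45.518=0.050 → t=0.201; u2·a0=0.2699·45.518=12.285; a1+a2=7.844 < 12.285 ≤ a1+…+a3=41.108 → R3 fires; B=15 R=11 Q=9 S=5
Draw 8: a1=2.926, a2=4.320, a3=29.700, a4=4.725, a0=41.671; τ=−ln(0.1691)/41.671=0.043 → t=0.243; u2·a0=0.2892·41.671=12.051; a1+a2=7.246 < 12.051 ≤ a1+…+a3=36.946 → R3 fires; B=16 R=12 Q=9 S=4
Draw 9: a1=3.192, a2=3.456, a3=25.344, a4=5.040, a0=37.032; τ=−ln(0.0437)/37.032=0.085 → t=0.328; u2·a0=0.2030·37.032=7.517; a1+a2=6.648 < 7.517 ≤ a1+…+a3=31.992 → R3 fires; B=17 R=13 Q=9 S=3
Draw 10: a1=3.458, a2=2.592, a3=20.196, a4=5.355, a0=31.601; τ=−ln(0.4819)/31.601=0.023 → t=0.351; u2·a0=0.1975·31.601=6.241; a1+a2=6.050 < 6.241 ≤ a1+…+a3=26.246 → R3 fires; B=18 R=14 Q=9 S=2
Draw 11: a1=3.724, a2=1.728, a3=14.256, a4=5.670, a0=25.378; τ=−ln(0.1517)/25.378=0.074 → t=0.425; u2·a0=0.7213·25.378=18.305; a1+a2=5.452 < 18.305 ≤ a1+…+a3=19.708 → R3 fires; B=19 R=15 Q=9 S=1
Draw 12: a1=3.990, a2=0.864, a3=7.524, a4=5.985, a0=18.363; τ=−ln(0.4250)/18.363=0.047 → t=0.472; u2·a0=0.4238·18.363=7.782; a1+a2=4.854 < 7.782 ≤ a1+…+a3=12.378 → R3 fires; B=20 R=16 Q=9 S=0
Draw 13: a1=4.256, a2=0.000, a3=0.000, a4=6.300, a0=10.556; τ=−ln(0.3684)/10.556=0.095 → t=0.566; u2·a0=0.9662·10.556=10.199; a1+…+a3=4.256 < 10.199 ≤ a1+…+a4=10.556 → R4 fires; B=19 R=16 Q=9 S=1
Draw 14: a1=4.256, a2=0.864, a3=7.524, a4=5.985, a0=18.629; τ=−ln(0.5995)/18.629=0.027 → t=0.594; u2·a0=0.3803·18.629=7.085; a1+a2=5.120 < 7.085 ≤ a1+…+a3=12.644 → R3 fires; B=20 R=17 Q=9 S=0
Draw 15: a1=4.522, a2=0.000, a3=0.000, a4=6.300, a0=10.822; τ=−ln(0.1275)/10.822=0.190 → t=0.784 > T=0.71: stop.
S first becomes ≤ 6 when it reaches 6 at the event at t=0.150.

Threshold first reached at t = 0.150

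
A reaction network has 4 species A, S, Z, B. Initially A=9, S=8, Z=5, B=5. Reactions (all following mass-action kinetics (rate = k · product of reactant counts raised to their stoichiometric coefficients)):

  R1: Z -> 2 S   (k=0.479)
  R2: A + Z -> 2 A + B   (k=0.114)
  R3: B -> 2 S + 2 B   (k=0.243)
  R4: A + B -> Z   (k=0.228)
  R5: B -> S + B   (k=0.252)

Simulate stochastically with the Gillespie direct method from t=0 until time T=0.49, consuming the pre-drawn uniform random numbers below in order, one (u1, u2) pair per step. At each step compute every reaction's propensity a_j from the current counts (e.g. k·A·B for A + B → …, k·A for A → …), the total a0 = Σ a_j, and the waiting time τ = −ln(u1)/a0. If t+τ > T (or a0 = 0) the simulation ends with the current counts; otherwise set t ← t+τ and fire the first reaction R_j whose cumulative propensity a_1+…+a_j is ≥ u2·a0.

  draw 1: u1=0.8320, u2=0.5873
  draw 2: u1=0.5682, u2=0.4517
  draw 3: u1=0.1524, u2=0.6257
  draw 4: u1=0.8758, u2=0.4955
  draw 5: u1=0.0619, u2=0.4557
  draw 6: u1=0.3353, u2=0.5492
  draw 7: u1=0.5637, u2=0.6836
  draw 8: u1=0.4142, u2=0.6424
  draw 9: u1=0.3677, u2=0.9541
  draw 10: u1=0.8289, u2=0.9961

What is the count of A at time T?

t=0.000: A=9 S=8 Z=5 B=5
Draw 1: a1=2.395, a2=5.130, a3=1.215, a4=10.260, a5=1.260, a0=20.260; τ=−ln(0.8320)/20.260=0.009 → t=0.009; u2·a0=0.5873·20.260=11.899; a1+…+a3=8.740 < 11.899 ≤ a1+…+a4=19.000 → R4 fires; A=8 S=8 Z=6 B=4
Draw 2: a1=2.874, a2=5.472, a3=0.972, a4=7.296, a5=1.008, a0=17.622; τ=−ln(0.5682)/17.622=0.032 → t=0.041; u2·a0=0.4517·17.622=7.960; a1=2.874 < 7.960 ≤ a1+a2=8.346 → R2 fires; A=9 S=8 Z=5 B=5
Draw 3: a1=2.395, a2=5.130, a3=1.215, a4=10.260, a5=1.260, a0=20.260; τ=−ln(0.1524)/20.260=0.093 → t=0.134; u2·a0=0.6257·20.260=12.677; a1+…+a3=8.740 < 12.677 ≤ a1+…+a4=19.000 → R4 fires; A=8 S=8 Z=6 B=4
Draw 4: a1=2.874, a2=5.472, a3=0.972, a4=7.296, a5=1.008, a0=17.622; τ=−ln(0.8758)/17.622=0.008 → t=0.142; u2·a0=0.4955·17.622=8.732; a1+a2=8.346 < 8.732 ≤ a1+…+a3=9.318 → R3 fires; A=8 S=10 Z=6 B=5
Draw 5: a1=2.874, a2=5.472, a3=1.215, a4=9.120, a5=1.260, a0=19.941; τ=−ln(0.0619)/19.941=0.140 → t=0.281; u2·a0=0.4557·19.941=9.087; a1+a2=8.346 < 9.087 ≤ a1+…+a3=9.561 → R3 fires; A=8 S=12 Z=6 B=6
Draw 6: a1=2.874, a2=5.472, a3=1.458, a4=10.944, a5=1.512, a0=22.260; τ=−ln(0.3353)/22.260=0.049 → t=0.330; u2·a0=0.5492·22.260=12.225; a1+…+a3=9.804 < 12.225 ≤ a1+…+a4=20.748 → R4 fires; A=7 S=12 Z=7 B=5
Draw 7: a1=3.353, a2=5.586, a3=1.215, a4=7.980, a5=1.260, a0=19.394; τ=−ln(0.5637)/19.394=0.030 → t=0.360; u2·a0=0.6836·19.394=13.258; a1+…+a3=10.154 < 13.258 ≤ a1+…+a4=18.134 → R4 fires; A=6 S=12 Z=8 B=4
Draw 8: a1=3.832, a2=5.472, a3=0.972, a4=5.472, a5=1.008, a0=16.756; τ=−ln(0.4142)/16.756=0.053 → t=0.412; u2·a0=0.6424·16.756=10.764; a1+…+a3=10.276 < 10.764 ≤ a1+…+a4=15.748 → R4 fires; A=5 S=12 Z=9 B=3
Draw 9: a1=4.311, a2=5.130, a3=0.729, a4=3.420, a5=0.756, a0=14.346; τ=−ln(0.3677)/14.346=0.070 → t=0.482; u2·a0=0.9541·14.346=13.688; a1+…+a4=13.590 < 13.688 ≤ a1+…+a5=14.346 → R5 fires; A=5 S=13 Z=9 B=3
Draw 10: a1=4.311, a2=5.130, a3=0.729, a4=3.420, a5=0.756, a0=14.346; τ=−ln(0.8289)/14.346=0.013 → t=0.495 > T=0.49: stop.
Read off A at T=0.49: 5

A at T = 5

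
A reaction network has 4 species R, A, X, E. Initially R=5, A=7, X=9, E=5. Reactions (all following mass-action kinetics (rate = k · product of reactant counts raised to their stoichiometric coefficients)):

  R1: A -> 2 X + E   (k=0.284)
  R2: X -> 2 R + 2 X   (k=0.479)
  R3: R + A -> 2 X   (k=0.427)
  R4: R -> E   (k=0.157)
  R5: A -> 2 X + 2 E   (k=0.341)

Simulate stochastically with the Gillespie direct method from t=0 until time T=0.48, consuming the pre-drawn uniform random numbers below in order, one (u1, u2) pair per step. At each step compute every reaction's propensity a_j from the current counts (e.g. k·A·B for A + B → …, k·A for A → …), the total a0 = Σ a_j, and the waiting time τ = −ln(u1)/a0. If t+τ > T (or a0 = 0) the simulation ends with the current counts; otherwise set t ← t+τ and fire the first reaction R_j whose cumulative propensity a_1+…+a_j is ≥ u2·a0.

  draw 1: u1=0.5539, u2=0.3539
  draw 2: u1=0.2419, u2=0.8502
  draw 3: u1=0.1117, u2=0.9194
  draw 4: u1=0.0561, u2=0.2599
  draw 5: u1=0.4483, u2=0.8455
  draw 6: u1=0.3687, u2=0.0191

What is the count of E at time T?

E at T = 7

t=0.000: R=5 A=7 X=9 E=5
Draw 1: a1=1.988, a2=4.311, a3=14.945, a4=0.785, a5=2.387, a0=24.416; τ=−ln(0.5539)/24.416=0.024 → t=0.024; u2·a0=0.3539·24.416=8.641; a1+a2=6.299 < 8.641 ≤ a1+…+a3=21.244 → R3 fires; R=4 A=6 X=11 E=5
Draw 2: a1=1.704, a2=5.269, a3=10.248, a4=0.628, a5=2.046, a0=19.895; τ=−ln(0.2419)/19.895=0.071 → t=0.096; u2·a0=0.8502·19.895=16.915; a1+a2=6.973 < 16.915 ≤ a1+…+a3=17.221 → R3 fires; R=3 A=5 X=13 E=5
Draw 3: a1=1.420, a2=6.227, a3=6.405, a4=0.471, a5=1.705, a0=16.228; τ=−ln(0.1117)/16.228=0.135 → t=0.231; u2·a0=0.9194·16.228=14.920; a1+…+a4=14.523 < 14.920 ≤ a1+…+a5=16.228 → R5 fires; R=3 A=4 X=15 E=7
Draw 4: a1=1.136, a2=7.185, a3=5.124, a4=0.471, a5=1.364, a0=15.280; τ=−ln(0.0561)/15.280=0.189 → t=0.419; u2·a0=0.2599·15.280=3.971; a1=1.136 < 3.971 ≤ a1+a2=8.321 → R2 fires; R=5 A=4 X=16 E=7
Draw 5: a1=1.136, a2=7.664, a3=8.540, a4=0.785, a5=1.364, a0=19.489; τ=−ln(0.4483)/19.489=0.041 → t=0.460; u2·a0=0.8455·19.489=16.478; a1+a2=8.800 < 16.478 ≤ a1+…+a3=17.340 → R3 fires; R=4 A=3 X=18 E=7
Draw 6: a1=0.852, a2=8.622, a3=5.124, a4=0.628, a5=1.023, a0=16.249; τ=−ln(0.3687)/16.249=0.061 → t=0.522 > T=0.48: stop.
Read off E at T=0.48: 7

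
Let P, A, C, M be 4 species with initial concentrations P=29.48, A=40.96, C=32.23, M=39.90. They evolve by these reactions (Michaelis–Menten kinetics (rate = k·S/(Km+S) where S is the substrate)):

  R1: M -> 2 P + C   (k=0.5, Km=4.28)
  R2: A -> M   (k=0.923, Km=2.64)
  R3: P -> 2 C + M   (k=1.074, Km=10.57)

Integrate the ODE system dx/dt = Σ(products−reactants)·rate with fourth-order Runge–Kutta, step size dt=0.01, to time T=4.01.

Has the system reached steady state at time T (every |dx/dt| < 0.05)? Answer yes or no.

RK4 with dt=0.01: 401 steps to T=4.01. Trajectory (selected grid times):
t=0.00: P=29.48 A=40.96 C=32.23 M=39.90
t=0.45: P=29.53 A=40.57 C=33.14 M=40.44
t=0.89: P=29.58 A=40.19 C=34.04 M=40.97
t=1.34: P=29.63 A=39.80 C=34.96 M=41.51
t=1.78: P=29.68 A=39.42 C=35.85 M=42.04
t=2.23: P=29.74 A=39.03 C=36.77 M=42.59
t=2.67: P=29.79 A=38.65 C=37.67 M=43.11
t=3.12: P=29.84 A=38.26 C=38.59 M=43.66
t=3.56: P=29.89 A=37.88 C=39.48 M=44.18
t=4.01: P=29.94 A=37.49 C=40.40 M=44.72
Rates at T: R1=0.4563, R2=0.8623, R3=0.7938
dx/dt at T (Σ net stoichiometry × rate): P=+0.1189, A=-0.8623, C=+2.0439, M=+1.1998
Largest |dx/dt| is |+2.0439| (C) ≥ 0.05 → not steady.

Steady state at T: no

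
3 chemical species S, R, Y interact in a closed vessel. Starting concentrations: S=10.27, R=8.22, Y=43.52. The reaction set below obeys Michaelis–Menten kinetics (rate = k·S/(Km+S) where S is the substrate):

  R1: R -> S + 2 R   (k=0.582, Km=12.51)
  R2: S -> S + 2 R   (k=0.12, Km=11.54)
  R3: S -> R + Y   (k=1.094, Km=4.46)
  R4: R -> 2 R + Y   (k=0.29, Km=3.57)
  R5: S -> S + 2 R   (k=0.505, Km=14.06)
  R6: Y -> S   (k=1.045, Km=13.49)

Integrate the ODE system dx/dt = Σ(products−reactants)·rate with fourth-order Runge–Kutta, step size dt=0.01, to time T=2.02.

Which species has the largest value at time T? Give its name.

Dominant species at T: Y

RK4 with dt=0.01: 202 steps to T=2.02. Trajectory (selected grid times):
t=0.00: S=10.27 R=8.22 Y=43.52
t=0.22: S=10.33 R=8.60 Y=43.56
t=0.45: S=10.39 R=9.01 Y=43.60
t=0.67: S=10.45 R=9.39 Y=43.64
t=0.90: S=10.52 R=9.80 Y=43.68
t=1.12: S=10.58 R=10.20 Y=43.72
t=1.35: S=10.65 R=10.61 Y=43.76
t=1.57: S=10.71 R=11.01 Y=43.80
t=1.80: S=10.78 R=11.43 Y=43.85
t=2.02: S=10.85 R=11.83 Y=43.89
At T=2.02: S=10.85 R=11.83 Y=43.89; the largest is Y.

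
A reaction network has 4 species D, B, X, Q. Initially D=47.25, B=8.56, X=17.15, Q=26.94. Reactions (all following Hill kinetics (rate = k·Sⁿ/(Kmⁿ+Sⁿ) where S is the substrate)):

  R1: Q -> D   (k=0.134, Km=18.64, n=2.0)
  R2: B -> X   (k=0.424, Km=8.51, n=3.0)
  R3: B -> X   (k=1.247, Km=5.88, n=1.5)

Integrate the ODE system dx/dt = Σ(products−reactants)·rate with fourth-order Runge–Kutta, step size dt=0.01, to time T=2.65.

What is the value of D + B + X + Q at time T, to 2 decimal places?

Check how each reaction changes W = D + B + X + Q (weight of products minus weight of reactants):
R1: Q -> D: (1·1) − (1·1) = 1 − 1 = 0
R2: B -> X: (1·1) − (1·1) = 1 − 1 = 0
R3: B -> X: (1·1) − (1·1) = 1 − 1 = 0
Every reaction leaves W unchanged, so W is conserved and no simulation is needed: W(T) = W(0) = 47.25 + 8.56 + 17.15 + 26.94 = 99.90

Value at T = 99.90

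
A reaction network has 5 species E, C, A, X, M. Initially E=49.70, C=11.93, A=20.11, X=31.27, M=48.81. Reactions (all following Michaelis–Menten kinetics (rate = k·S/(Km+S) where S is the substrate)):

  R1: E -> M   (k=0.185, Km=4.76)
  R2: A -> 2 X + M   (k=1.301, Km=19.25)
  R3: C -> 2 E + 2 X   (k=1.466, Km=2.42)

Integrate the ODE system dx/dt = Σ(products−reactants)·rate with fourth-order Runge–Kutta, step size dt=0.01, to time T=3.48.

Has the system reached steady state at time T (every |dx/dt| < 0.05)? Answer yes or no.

RK4 with dt=0.01: 348 steps to T=3.48. Trajectory (selected grid times):
t=0.00: E=49.70 C=11.93 A=20.11 X=31.27 M=48.81
t=0.39: E=50.58 C=11.46 A=19.85 X=32.73 M=49.13
t=0.77: E=51.43 C=11.00 A=19.60 X=34.15 M=49.45
t=1.16: E=52.30 C=10.53 A=19.35 X=35.60 M=49.77
t=1.55: E=53.16 C=10.07 A=19.09 X=37.03 M=50.09
t=1.93: E=53.99 C=9.62 A=18.85 X=38.41 M=50.40
t=2.32: E=54.83 C=9.17 A=18.60 X=39.82 M=50.72
t=2.71: E=55.67 C=8.72 A=18.35 X=41.22 M=51.03
t=3.09: E=56.47 C=8.28 A=18.11 X=42.57 M=51.34
t=3.48: E=57.28 C=7.84 A=17.86 X=43.94 M=51.65
Rates at T: R1=0.1708, R2=0.6262, R3=1.1203
dx/dt at T (Σ net stoichiometry × rate): E=+2.0699, C=-1.1203, A=-0.6262, X=+3.4930, M=+0.7970
Largest |dx/dt| is |+3.4930| (X) ≥ 0.05 → not steady.

Steady state at T: no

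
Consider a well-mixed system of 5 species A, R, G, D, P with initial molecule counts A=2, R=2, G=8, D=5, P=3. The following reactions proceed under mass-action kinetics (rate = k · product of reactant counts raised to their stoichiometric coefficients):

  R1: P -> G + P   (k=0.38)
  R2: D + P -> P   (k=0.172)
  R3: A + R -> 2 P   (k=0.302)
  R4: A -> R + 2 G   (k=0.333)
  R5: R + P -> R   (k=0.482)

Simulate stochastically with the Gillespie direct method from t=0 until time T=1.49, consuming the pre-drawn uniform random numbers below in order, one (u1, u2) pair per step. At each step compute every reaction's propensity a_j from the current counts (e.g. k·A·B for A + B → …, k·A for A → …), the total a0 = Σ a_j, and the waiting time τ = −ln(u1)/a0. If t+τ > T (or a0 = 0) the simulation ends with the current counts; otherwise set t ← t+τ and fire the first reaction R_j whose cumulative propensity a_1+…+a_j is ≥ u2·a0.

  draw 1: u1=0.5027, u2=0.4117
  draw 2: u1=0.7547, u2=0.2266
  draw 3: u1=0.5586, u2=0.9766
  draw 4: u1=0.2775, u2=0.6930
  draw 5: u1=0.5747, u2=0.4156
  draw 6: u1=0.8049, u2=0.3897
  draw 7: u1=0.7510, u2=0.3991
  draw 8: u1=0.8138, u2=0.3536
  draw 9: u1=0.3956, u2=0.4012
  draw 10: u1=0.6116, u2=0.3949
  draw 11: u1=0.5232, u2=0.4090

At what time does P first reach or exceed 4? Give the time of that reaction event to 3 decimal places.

t=0.000: A=2 R=2 G=8 D=5 P=3
Draw 1: a1=1.140, a2=2.580, a3=1.208, a4=0.666, a5=2.892, a0=8.486; τ=−ln(0.5027)/8.486=0.081 → t=0.081; u2·a0=0.4117·8.486=3.494; a1=1.140 < 3.494 ≤ a1+a2=3.720 → R2 fires; A=2 R=2 G=8 D=4 P=3
Draw 2: a1=1.140, a2=2.064, a3=1.208, a4=0.666, a5=2.892, a0=7.970; τ=−ln(0.7547)/7.970=0.035 → t=0.116; u2·a0=0.2266·7.970=1.806; a1=1.140 < 1.806 ≤ a1+a2=3.204 → R2 fires; A=2 R=2 G=8 D=3 P=3
Draw 3: a1=1.140, a2=1.548, a3=1.208, a4=0.666, a5=2.892, a0=7.454; τ=−ln(0.5586)/7.454=0.078 → t=0.194; u2·a0=0.9766·7.454=7.280; a1+…+a4=4.562 < 7.280 ≤ a1+…+a5=7.454 → R5 fires; A=2 R=2 G=8 D=3 P=2
Draw 4: a1=0.760, a2=1.032, a3=1.208, a4=0.666, a5=1.928, a0=5.594; τ=−ln(0.2775)/5.594=0.229 → t=0.424; u2·a0=0.6930·5.594=3.877; a1+…+a4=3.666 < 3.877 ≤ a1+…+a5=5.594 → R5 fires; A=2 R=2 G=8 D=3 P=1
Draw 5: a1=0.380, a2=0.516, a3=1.208, a4=0.666, a5=0.964, a0=3.734; τ=−ln(0.5747)/3.734=0.148 → t=0.572; u2·a0=0.4156·3.734=1.552; a1+a2=0.896 < 1.552 ≤ a1+…+a3=2.104 → R3 fires; A=1 R=1 G=8 D=3 P=3
Draw 6: a1=1.140, a2=1.548, a3=0.302, a4=0.333, a5=1.446, a0=4.769; τ=−ln(0.8049)/4.769=0.046 → t=0.617; u2·a0=0.3897·4.769=1.858; a1=1.140 < 1.858 ≤ a1+a2=2.688 → R2 fires; A=1 R=1 G=8 D=2 P=3
Draw 7: a1=1.140, a2=1.032, a3=0.302, a4=0.333, a5=1.446, a0=4.253; τ=−ln(0.7510)/4.253=0.067 → t=0.685; u2·a0=0.3991·4.253=1.697; a1=1.140 < 1.697 ≤ a1+a2=2.172 → R2 fires; A=1 R=1 G=8 D=1 P=3
Draw 8: a1=1.140, a2=0.516, a3=0.302, a4=0.333, a5=1.446, a0=3.737; τ=−ln(0.8138)/3.737=0.055 → t=0.740; u2·a0=0.3536·3.737=1.321; a1=1.140 < 1.321 ≤ a1+a2=1.656 → R2 fires; A=1 R=1 G=8 D=0 P=3
Draw 9: a1=1.140, a2=0.000, a3=0.302, a4=0.333, a5=1.446, a0=3.221; τ=−ln(0.3956)/3.221=0.288 → t=1.028; u2·a0=0.4012·3.221=1.292; a1+a2=1.140 < 1.292 ≤ a1+…+a3=1.442 → R3 fires; A=0 R=0 G=8 D=0 P=5
Draw 10: a1=1.900, a2=0.000, a3=0.000, a4=0.000, a5=0.000, a0=1.900; τ=−ln(0.6116)/1.900=0.259 → t=1.287; u2·a0=0.3949·1.900=0.750 ≤ a1=1.900 → R1 fires; A=0 R=0 G=9 D=0 P=5
Draw 11: a1=1.900, a2=0.000, a3=0.000, a4=0.000, a5=0.000, a0=1.900; τ=−ln(0.5232)/1.900=0.341 → t=1.628 > T=1.49: stop.
P first becomes ≥ 4 when it reaches 5 at the event at t=1.028.

Threshold first reached at t = 1.028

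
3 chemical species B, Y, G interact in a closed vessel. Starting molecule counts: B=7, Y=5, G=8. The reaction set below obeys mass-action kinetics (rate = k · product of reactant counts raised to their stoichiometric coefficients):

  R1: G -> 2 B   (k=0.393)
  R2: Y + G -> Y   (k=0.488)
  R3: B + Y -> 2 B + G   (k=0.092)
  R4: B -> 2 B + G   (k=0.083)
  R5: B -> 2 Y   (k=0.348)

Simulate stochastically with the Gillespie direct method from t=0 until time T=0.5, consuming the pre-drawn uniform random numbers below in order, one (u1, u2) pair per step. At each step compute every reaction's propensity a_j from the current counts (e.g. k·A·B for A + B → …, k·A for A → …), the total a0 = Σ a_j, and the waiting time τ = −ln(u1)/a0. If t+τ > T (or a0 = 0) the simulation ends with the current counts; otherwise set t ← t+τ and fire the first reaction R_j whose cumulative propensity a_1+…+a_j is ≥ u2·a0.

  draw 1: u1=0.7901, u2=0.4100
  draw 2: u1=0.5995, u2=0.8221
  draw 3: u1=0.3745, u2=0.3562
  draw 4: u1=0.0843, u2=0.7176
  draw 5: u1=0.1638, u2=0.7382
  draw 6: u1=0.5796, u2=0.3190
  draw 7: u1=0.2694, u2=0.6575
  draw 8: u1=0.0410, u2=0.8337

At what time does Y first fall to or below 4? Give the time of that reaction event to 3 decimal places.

t=0.000: B=7 Y=5 G=8
Draw 1: a1=3.144, a2=19.520, a3=3.220, a4=0.581, a5=2.436, a0=28.901; τ=−ln(0.7901)/28.901=0.008 → t=0.008; u2·a0=0.4100·28.901=11.849; a1=3.144 < 11.849 ≤ a1+a2=22.664 → R2 fires; B=7 Y=5 G=7
Draw 2: a1=2.751, a2=17.080, a3=3.220, a4=0.581, a5=2.436, a0=26.068; τ=−ln(0.5995)/26.068=0.020 → t=0.028; u2·a0=0.8221·26.068=21.431; a1+a2=19.831 < 21.431 ≤ a1+…+a3=23.051 → R3 fires; B=8 Y=4 G=8
Draw 3: a1=3.144, a2=15.616, a3=2.944, a4=0.664, a5=2.784, a0=25.152; τ=−ln(0.3745)/25.152=0.039 → t=0.067; u2·a0=0.3562·25.152=8.959; a1=3.144 < 8.959 ≤ a1+a2=18.760 → R2 fires; B=8 Y=4 G=7
Draw 4: a1=2.751, a2=13.664, a3=2.944, a4=0.664, a5=2.784, a0=22.807; τ=−ln(0.0843)/22.807=0.108 → t=0.175; u2·a0=0.7176·22.807=16.366; a1=2.751 < 16.366 ≤ a1+a2=16.415 → R2 fires; B=8 Y=4 G=6
Draw 5: a1=2.358, a2=11.712, a3=2.944, a4=0.664, a5=2.784, a0=20.462; τ=−ln(0.1638)/20.462=0.088 → t=0.264; u2·a0=0.7382·20.462=15.105; a1+a2=14.070 < 15.105 ≤ a1+…+a3=17.014 → R3 fires; B=9 Y=3 G=7
Draw 6: a1=2.751, a2=10.248, a3=2.484, a4=0.747, a5=3.132, a0=19.362; τ=−ln(0.5796)/19.362=0.028 → t=0.292; u2·a0=0.3190·19.362=6.176; a1=2.751 < 6.176 ≤ a1+a2=12.999 → R2 fires; B=9 Y=3 G=6
Draw 7: a1=2.358, a2=8.784, a3=2.484, a4=0.747, a5=3.132, a0=17.505; τ=−ln(0.2694)/17.505=0.075 → t=0.367; u2·a0=0.6575·17.505=11.510; a1+a2=11.142 < 11.510 ≤ a1+…+a3=13.626 → R3 fires; B=10 Y=2 G=7
Draw 8: a1=2.751, a2=6.832, a3=1.840, a4=0.830, a5=3.480, a0=15.733; τ=−ln(0.0410)/15.733=0.203 → t=0.570 > T=0.5: stop.
Y first becomes ≤ 4 when it reaches 4 at the event at t=0.028.

Threshold first reached at t = 0.028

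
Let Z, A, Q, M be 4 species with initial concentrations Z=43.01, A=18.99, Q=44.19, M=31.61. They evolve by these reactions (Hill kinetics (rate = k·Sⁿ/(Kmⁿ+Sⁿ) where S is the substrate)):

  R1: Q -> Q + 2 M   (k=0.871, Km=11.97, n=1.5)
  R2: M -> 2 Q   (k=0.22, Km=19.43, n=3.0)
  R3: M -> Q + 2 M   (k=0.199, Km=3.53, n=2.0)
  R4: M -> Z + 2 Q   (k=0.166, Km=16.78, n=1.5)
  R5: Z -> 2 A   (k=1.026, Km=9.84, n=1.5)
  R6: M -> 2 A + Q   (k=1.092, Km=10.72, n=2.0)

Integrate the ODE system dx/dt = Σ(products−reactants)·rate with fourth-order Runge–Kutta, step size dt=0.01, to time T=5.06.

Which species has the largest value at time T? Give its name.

RK4 with dt=0.01: 506 steps to T=5.06. Trajectory (selected grid times):
t=0.00: Z=43.01 A=18.99 Q=44.19 M=31.61
t=0.56: Z=42.56 A=21.12 Q=45.18 M=31.86
t=1.12: Z=42.11 A=23.26 Q=46.18 M=32.11
t=1.69: Z=41.65 A=25.43 Q=47.20 M=32.37
t=2.25: Z=41.21 A=27.56 Q=48.20 M=32.63
t=2.81: Z=40.76 A=29.69 Q=49.20 M=32.89
t=3.37: Z=40.32 A=31.83 Q=50.20 M=33.14
t=3.94: Z=39.86 A=34.00 Q=51.23 M=33.41
t=4.50: Z=39.42 A=36.13 Q=52.24 M=33.67
t=5.06: Z=38.98 A=38.26 Q=53.25 M=33.93
At T=5.06: Z=38.98 A=38.26 Q=53.25 M=33.93; the largest is Q.

Dominant species at T: Q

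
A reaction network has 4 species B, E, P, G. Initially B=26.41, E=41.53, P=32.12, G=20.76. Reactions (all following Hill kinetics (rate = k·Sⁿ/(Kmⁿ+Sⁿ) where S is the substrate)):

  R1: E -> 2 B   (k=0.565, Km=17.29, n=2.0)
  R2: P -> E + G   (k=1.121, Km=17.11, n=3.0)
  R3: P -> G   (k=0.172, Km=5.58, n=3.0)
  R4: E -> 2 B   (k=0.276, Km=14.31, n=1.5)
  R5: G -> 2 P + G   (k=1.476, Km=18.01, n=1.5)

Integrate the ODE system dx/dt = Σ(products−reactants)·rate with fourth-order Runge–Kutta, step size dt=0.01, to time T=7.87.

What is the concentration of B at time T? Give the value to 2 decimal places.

RK4 with dt=0.01: 787 steps to T=7.87. Trajectory (selected grid times):
t=0.00: B=26.41 E=41.53 P=32.12 G=20.76
t=0.87: B=27.65 E=41.76 P=32.56 G=21.76
t=1.75: B=28.90 E=42.00 P=33.05 G=22.77
t=2.62: B=30.14 E=42.23 P=33.57 G=23.78
t=3.50: B=31.40 E=42.48 P=34.14 G=24.81
t=4.37: B=32.65 E=42.72 P=34.72 G=25.82
t=5.25: B=33.91 E=42.98 P=35.35 G=26.86
t=6.12: B=35.16 E=43.23 P=35.99 G=27.88
t=7.00: B=36.43 E=43.49 P=36.68 G=28.93
t=7.87: B=37.68 E=43.75 P=37.38 G=29.97
Read off B at T=7.87: 37.68

B at T = 37.68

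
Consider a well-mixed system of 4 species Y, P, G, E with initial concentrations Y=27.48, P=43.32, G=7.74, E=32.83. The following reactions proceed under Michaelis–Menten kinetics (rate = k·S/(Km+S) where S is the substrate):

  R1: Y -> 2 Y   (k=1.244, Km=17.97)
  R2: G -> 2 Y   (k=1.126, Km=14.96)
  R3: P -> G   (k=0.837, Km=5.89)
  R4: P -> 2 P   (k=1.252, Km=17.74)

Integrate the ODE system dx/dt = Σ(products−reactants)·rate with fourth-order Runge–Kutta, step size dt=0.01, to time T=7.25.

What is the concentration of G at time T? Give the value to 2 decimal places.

RK4 with dt=0.01: 725 steps to T=7.25. Trajectory (selected grid times):
t=0.00: Y=27.48 P=43.32 G=7.74 E=32.83
t=0.81: Y=28.72 P=43.44 G=8.02 E=32.83
t=1.61: Y=29.98 P=43.56 G=8.29 E=32.83
t=2.42: Y=31.27 P=43.69 G=8.56 E=32.83
t=3.22: Y=32.57 P=43.81 G=8.82 E=32.83
t=4.03: Y=33.90 P=43.94 G=9.08 E=32.83
t=4.83: Y=35.25 P=44.06 G=9.33 E=32.83
t=5.64: Y=36.62 P=44.18 G=9.57 E=32.83
t=6.44: Y=38.00 P=44.31 G=9.81 E=32.83
t=7.25: Y=39.42 P=44.43 G=10.04 E=32.83
Read off G at T=7.25: 10.04

G at T = 10.04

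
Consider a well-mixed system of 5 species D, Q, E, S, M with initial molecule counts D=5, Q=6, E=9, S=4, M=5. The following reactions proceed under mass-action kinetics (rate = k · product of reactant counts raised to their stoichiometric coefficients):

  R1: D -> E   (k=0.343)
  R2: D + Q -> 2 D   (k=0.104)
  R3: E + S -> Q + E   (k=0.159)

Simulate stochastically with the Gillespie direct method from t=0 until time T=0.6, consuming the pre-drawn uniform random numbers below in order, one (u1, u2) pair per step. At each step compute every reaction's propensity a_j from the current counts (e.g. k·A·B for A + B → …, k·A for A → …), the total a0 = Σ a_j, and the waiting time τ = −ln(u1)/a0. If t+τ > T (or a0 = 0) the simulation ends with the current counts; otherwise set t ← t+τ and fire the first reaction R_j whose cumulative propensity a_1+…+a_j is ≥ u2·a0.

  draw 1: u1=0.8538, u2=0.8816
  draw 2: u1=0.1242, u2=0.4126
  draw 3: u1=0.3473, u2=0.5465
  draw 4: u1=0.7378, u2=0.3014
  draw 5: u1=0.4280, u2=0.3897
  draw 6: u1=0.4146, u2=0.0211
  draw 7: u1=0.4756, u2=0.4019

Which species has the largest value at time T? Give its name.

Dominant species at T: E

t=0.000: D=5 Q=6 E=9 S=4 M=5
Draw 1: a1=1.715, a2=3.120, a3=5.724, a0=10.559; τ=−ln(0.8538)/10.559=0.015 → t=0.015; u2·a0=0.8816·10.559=9.309; a1+a2=4.835 < 9.309 ≤ a1+…+a3=10.559 → R3 fires; D=5 Q=7 E=9 S=3 M=5
Draw 2: a1=1.715, a2=3.640, a3=4.293, a0=9.648; τ=−ln(0.1242)/9.648=0.216 → t=0.231; u2·a0=0.4126·9.648=3.981; a1=1.715 < 3.981 ≤ a1+a2=5.355 → R2 fires; D=6 Q=6 E=9 S=3 M=5
Draw 3: a1=2.058, a2=3.744, a3=4.293, a0=10.095; τ=−ln(0.3473)/10.095=0.105 → t=0.336; u2·a0=0.5465·10.095=5.517; a1=2.058 < 5.517 ≤ a1+a2=5.802 → R2 fires; D=7 Q=5 E=9 S=3 M=5
Draw 4: a1=2.401, a2=3.640, a3=4.293, a0=10.334; τ=−ln(0.7378)/10.334=0.029 → t=0.365; u2·a0=0.3014·10.334=3.115; a1=2.401 < 3.115 ≤ a1+a2=6.041 → R2 fires; D=8 Q=4 E=9 S=3 M=5
Draw 5: a1=2.744, a2=3.328, a3=4.293, a0=10.365; τ=−ln(0.4280)/10.365=0.082 → t=0.447; u2·a0=0.3897·10.365=4.039; a1=2.744 < 4.039 ≤ a1+a2=6.072 → R2 fires; D=9 Q=3 E=9 S=3 M=5
Draw 6: a1=3.087, a2=2.808, a3=4.293, a0=10.188; τ=−ln(0.4146)/10.188=0.086 → t=0.534; u2·a0=0.0211·10.188=0.215 ≤ a1=3.087 → R1 fires; D=8 Q=3 E=10 S=3 M=5
Draw 7: a1=2.744, a2=2.496, a3=4.770, a0=10.010; τ=−ln(0.4756)/10.010=0.074 → t=0.608 > T=0.6: stop.
At T=0.6: D=8 Q=3 E=10 S=3 M=5; the largest is E.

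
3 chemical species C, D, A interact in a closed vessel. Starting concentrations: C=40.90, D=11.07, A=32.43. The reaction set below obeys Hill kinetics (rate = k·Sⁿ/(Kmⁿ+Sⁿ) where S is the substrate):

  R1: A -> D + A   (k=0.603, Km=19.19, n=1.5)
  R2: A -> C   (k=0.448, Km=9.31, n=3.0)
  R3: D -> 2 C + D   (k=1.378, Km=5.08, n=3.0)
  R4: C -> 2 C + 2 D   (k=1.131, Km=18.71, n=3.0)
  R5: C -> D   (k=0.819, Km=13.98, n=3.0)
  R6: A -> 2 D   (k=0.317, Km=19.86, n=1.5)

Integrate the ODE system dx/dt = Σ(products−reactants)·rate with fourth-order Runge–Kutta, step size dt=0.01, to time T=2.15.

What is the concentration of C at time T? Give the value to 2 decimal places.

C at T = 48.07

RK4 with dt=0.01: 215 steps to T=2.15. Trajectory (selected grid times):
t=0.00: C=40.90 D=11.07 A=32.43
t=0.24: C=41.67 D=11.96 A=32.27
t=0.48: C=42.46 D=12.85 A=32.12
t=0.72: C=43.25 D=13.74 A=31.96
t=0.96: C=44.05 D=14.63 A=31.81
t=1.19: C=44.82 D=15.49 A=31.66
t=1.43: C=45.63 D=16.39 A=31.50
t=1.67: C=46.44 D=17.29 A=31.35
t=1.91: C=47.25 D=18.19 A=31.19
t=2.15: C=48.07 D=19.09 A=31.03
Read off C at T=2.15: 48.07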